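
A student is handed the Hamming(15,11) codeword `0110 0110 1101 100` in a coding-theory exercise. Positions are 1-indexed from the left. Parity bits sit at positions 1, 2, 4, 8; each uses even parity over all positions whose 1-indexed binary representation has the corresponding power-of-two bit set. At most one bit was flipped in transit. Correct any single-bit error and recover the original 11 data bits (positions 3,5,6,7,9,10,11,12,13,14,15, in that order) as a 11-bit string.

10111101100

s1: b1⊕b3⊕b5⊕b7⊕b9⊕b11⊕b13⊕b15 = 0⊕1⊕0⊕1⊕1⊕0⊕1⊕0 = 0
s2: b2⊕b3⊕b6⊕b7⊕b10⊕b11⊕b14⊕b15 = 1⊕1⊕1⊕1⊕1⊕0⊕0⊕0 = 1
s4: b4⊕b5⊕b6⊕b7⊕b12⊕b13⊕b14⊕b15 = 0⊕0⊕1⊕1⊕1⊕1⊕0⊕0 = 0
s8: b8⊕b9⊕b10⊕b11⊕b12⊕b13⊕b14⊕b15 = 0⊕1⊕1⊕0⊕1⊕1⊕0⊕0 = 0
Syndrome (s8...s1) = 0010 → position 2.
Flip bit 2: corrected codeword = 001001101101100
Data bits at positions 3,5,6,7,9,10,11,12,13,14,15: 10111101100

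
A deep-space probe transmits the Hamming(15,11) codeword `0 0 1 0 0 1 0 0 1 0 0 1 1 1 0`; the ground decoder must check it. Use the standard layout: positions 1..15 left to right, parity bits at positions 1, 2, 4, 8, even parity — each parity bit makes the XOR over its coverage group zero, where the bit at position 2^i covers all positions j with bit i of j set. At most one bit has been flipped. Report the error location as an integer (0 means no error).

s1: b1⊕b3⊕b5⊕b7⊕b9⊕b11⊕b13⊕b15 = 0⊕1⊕0⊕0⊕1⊕0⊕1⊕0 = 1
s2: b2⊕b3⊕b6⊕b7⊕b10⊕b11⊕b14⊕b15 = 0⊕1⊕1⊕0⊕0⊕0⊕1⊕0 = 1
s4: b4⊕b5⊕b6⊕b7⊕b12⊕b13⊕b14⊕b15 = 0⊕0⊕1⊕0⊕1⊕1⊕1⊕0 = 0
s8: b8⊕b9⊕b10⊕b11⊕b12⊕b13⊕b14⊕b15 = 0⊕1⊕0⊕0⊕1⊕1⊕1⊕0 = 0
Syndrome (s8...s1) = 0011 → position 3.

3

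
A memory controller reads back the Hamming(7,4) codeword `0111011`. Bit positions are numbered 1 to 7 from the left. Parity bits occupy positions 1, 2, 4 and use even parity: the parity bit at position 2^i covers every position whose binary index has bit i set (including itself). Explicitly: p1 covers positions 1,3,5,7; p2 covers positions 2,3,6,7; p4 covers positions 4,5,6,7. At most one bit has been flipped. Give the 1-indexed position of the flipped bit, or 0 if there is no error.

s1: b1⊕b3⊕b5⊕b7 = 0⊕1⊕0⊕1 = 0
s2: b2⊕b3⊕b6⊕b7 = 1⊕1⊕1⊕1 = 0
s4: b4⊕b5⊕b6⊕b7 = 1⊕0⊕1⊕1 = 1
Syndrome (s4...s1) = 100 → position 4.

4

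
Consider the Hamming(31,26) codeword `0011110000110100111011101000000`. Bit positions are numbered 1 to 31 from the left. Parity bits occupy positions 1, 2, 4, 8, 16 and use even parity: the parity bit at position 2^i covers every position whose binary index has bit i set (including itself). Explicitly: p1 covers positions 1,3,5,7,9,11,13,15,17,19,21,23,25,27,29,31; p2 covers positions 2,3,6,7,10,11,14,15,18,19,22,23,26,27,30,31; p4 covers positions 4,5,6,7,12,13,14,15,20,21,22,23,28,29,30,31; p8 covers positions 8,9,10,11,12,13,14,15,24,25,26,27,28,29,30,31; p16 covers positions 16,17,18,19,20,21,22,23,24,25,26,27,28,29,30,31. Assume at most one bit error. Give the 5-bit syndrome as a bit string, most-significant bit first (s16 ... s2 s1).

10000

s1: b1⊕b3⊕b5⊕b7⊕b9⊕b11⊕b13⊕b15⊕b17⊕b19⊕b21⊕b23⊕b25⊕b27⊕b29⊕b31 = 0⊕1⊕1⊕0⊕0⊕1⊕0⊕0⊕1⊕1⊕1⊕1⊕1⊕0⊕0⊕0 = 0
s2: b2⊕b3⊕b6⊕b7⊕b10⊕b11⊕b14⊕b15⊕b18⊕b19⊕b22⊕b23⊕b26⊕b27⊕b30⊕b31 = 0⊕1⊕1⊕0⊕0⊕1⊕1⊕0⊕1⊕1⊕1⊕1⊕0⊕0⊕0⊕0 = 0
s4: b4⊕b5⊕b6⊕b7⊕b12⊕b13⊕b14⊕b15⊕b20⊕b21⊕b22⊕b23⊕b28⊕b29⊕b30⊕b31 = 1⊕1⊕1⊕0⊕1⊕0⊕1⊕0⊕0⊕1⊕1⊕1⊕0⊕0⊕0⊕0 = 0
s8: b8⊕b9⊕b10⊕b11⊕b12⊕b13⊕b14⊕b15⊕b24⊕b25⊕b26⊕b27⊕b28⊕b29⊕b30⊕b31 = 0⊕0⊕0⊕1⊕1⊕0⊕1⊕0⊕0⊕1⊕0⊕0⊕0⊕0⊕0⊕0 = 0
s16: b16⊕b17⊕b18⊕b19⊕b20⊕b21⊕b22⊕b23⊕b24⊕b25⊕b26⊕b27⊕b28⊕b29⊕b30⊕b31 = 0⊕1⊕1⊕1⊕0⊕1⊕1⊕1⊕0⊕1⊕0⊕0⊕0⊕0⊕0⊕0 = 1
Syndrome (s16...s1) = 10000 → position 16.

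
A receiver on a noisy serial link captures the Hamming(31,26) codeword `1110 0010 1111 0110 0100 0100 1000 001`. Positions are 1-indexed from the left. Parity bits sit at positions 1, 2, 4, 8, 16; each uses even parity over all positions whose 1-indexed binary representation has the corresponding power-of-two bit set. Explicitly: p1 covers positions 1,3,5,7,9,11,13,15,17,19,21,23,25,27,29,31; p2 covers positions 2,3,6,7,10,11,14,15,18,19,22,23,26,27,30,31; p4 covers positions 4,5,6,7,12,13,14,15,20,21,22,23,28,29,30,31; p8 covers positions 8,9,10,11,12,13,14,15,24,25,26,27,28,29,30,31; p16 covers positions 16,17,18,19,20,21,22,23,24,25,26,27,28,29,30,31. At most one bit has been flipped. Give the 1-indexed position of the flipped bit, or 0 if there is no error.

0

s1: b1⊕b3⊕b5⊕b7⊕b9⊕b11⊕b13⊕b15⊕b17⊕b19⊕b21⊕b23⊕b25⊕b27⊕b29⊕b31 = 1⊕1⊕0⊕1⊕1⊕1⊕0⊕1⊕0⊕0⊕0⊕0⊕1⊕0⊕0⊕1 = 0
s2: b2⊕b3⊕b6⊕b7⊕b10⊕b11⊕b14⊕b15⊕b18⊕b19⊕b22⊕b23⊕b26⊕b27⊕b30⊕b31 = 1⊕1⊕0⊕1⊕1⊕1⊕1⊕1⊕1⊕0⊕1⊕0⊕0⊕0⊕0⊕1 = 0
s4: b4⊕b5⊕b6⊕b7⊕b12⊕b13⊕b14⊕b15⊕b20⊕b21⊕b22⊕b23⊕b28⊕b29⊕b30⊕b31 = 0⊕0⊕0⊕1⊕1⊕0⊕1⊕1⊕0⊕0⊕1⊕0⊕0⊕0⊕0⊕1 = 0
s8: b8⊕b9⊕b10⊕b11⊕b12⊕b13⊕b14⊕b15⊕b24⊕b25⊕b26⊕b27⊕b28⊕b29⊕b30⊕b31 = 0⊕1⊕1⊕1⊕1⊕0⊕1⊕1⊕0⊕1⊕0⊕0⊕0⊕0⊕0⊕1 = 0
s16: b16⊕b17⊕b18⊕b19⊕b20⊕b21⊕b22⊕b23⊕b24⊕b25⊕b26⊕b27⊕b28⊕b29⊕b30⊕b31 = 0⊕0⊕1⊕0⊕0⊕0⊕1⊕0⊕0⊕1⊕0⊕0⊕0⊕0⊕0⊕1 = 0
Syndrome (s16...s1) = 00000 → position 0 (no error).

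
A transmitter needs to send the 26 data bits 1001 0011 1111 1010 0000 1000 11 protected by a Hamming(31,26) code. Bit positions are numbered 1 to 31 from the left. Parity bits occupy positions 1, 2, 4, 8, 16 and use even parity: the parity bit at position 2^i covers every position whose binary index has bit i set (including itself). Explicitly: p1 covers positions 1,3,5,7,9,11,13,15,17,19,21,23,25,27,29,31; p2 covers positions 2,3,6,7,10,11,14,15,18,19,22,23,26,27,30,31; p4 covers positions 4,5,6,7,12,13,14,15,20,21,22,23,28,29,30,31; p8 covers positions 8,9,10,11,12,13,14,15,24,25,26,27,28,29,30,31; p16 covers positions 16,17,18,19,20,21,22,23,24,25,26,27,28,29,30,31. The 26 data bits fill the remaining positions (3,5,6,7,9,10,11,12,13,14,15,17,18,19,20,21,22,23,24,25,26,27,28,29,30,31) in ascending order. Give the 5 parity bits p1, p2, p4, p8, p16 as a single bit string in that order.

Place data bits at non-power-of-two positions: b3=1, b5=0, b6=0, b7=1, b9=0, b10=0, b11=1, b12=1, b13=1, b14=1, b15=1, b17=1, b18=1, b19=0, b20=1, b21=0, b22=0, b23=0, b24=0, b25=0, b26=1, b27=0, b28=0, b29=0, b30=1, b31=1.
p1 = XOR of data positions {3,5,7,9,11,13,15,17,19,21,23,25,27,29,31} = 1⊕0⊕1⊕0⊕1⊕1⊕1⊕1⊕0⊕0⊕0⊕0⊕0⊕0⊕1 = 1
p2 = XOR of data positions {3,6,7,10,11,14,15,18,19,22,23,26,27,30,31} = 1⊕0⊕1⊕0⊕1⊕1⊕1⊕1⊕0⊕0⊕0⊕1⊕0⊕1⊕1 = 1
p4 = XOR of data positions {5,6,7,12,13,14,15,20,21,22,23,28,29,30,31} = 0⊕0⊕1⊕1⊕1⊕1⊕1⊕1⊕0⊕0⊕0⊕0⊕0⊕1⊕1 = 0
p8 = XOR of data positions {9,10,11,12,13,14,15,24,25,26,27,28,29,30,31} = 0⊕0⊕1⊕1⊕1⊕1⊕1⊕0⊕0⊕1⊕0⊕0⊕0⊕1⊕1 = 0
p16 = XOR of data positions {17,18,19,20,21,22,23,24,25,26,27,28,29,30,31} = 1⊕1⊕0⊕1⊕0⊕0⊕0⊕0⊕0⊕1⊕0⊕0⊕0⊕1⊕1 = 0
Parity bits p1,p2,p4,p8,p16 = 11000

11000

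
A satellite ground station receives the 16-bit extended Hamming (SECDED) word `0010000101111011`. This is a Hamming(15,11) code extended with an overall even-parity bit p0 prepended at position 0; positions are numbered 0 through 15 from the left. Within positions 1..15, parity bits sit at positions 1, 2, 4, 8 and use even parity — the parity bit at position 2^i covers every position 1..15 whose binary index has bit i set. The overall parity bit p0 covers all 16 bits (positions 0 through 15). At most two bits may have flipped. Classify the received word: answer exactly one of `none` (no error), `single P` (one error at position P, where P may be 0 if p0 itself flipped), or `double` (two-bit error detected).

none

s1: b1⊕b3⊕b5⊕b7⊕b9⊕b11⊕b13⊕b15 = 0⊕0⊕0⊕1⊕1⊕1⊕0⊕1 = 0
s2: b2⊕b3⊕b6⊕b7⊕b10⊕b11⊕b14⊕b15 = 1⊕0⊕0⊕1⊕1⊕1⊕1⊕1 = 0
s4: b4⊕b5⊕b6⊕b7⊕b12⊕b13⊕b14⊕b15 = 0⊕0⊕0⊕1⊕1⊕0⊕1⊕1 = 0
s8: b8⊕b9⊕b10⊕b11⊕b12⊕b13⊕b14⊕b15 = 0⊕1⊕1⊕1⊕1⊕0⊕1⊕1 = 0
Syndrome (s8...s1) = 0000 → position 0 (no error).
Overall parity (XOR of all 16 bits, including p0): 0⊕0⊕1⊕0⊕0⊕0⊕0⊕1⊕0⊕1⊕1⊕1⊕1⊕0⊕1⊕1 = 0
Overall=0, syndrome position=0 → no error.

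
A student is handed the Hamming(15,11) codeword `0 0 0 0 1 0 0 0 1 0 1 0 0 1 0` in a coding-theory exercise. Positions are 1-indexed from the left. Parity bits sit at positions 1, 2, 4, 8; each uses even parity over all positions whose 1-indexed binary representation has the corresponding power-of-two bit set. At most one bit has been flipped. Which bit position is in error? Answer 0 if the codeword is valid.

9

s1: b1⊕b3⊕b5⊕b7⊕b9⊕b11⊕b13⊕b15 = 0⊕0⊕1⊕0⊕1⊕1⊕0⊕0 = 1
s2: b2⊕b3⊕b6⊕b7⊕b10⊕b11⊕b14⊕b15 = 0⊕0⊕0⊕0⊕0⊕1⊕1⊕0 = 0
s4: b4⊕b5⊕b6⊕b7⊕b12⊕b13⊕b14⊕b15 = 0⊕1⊕0⊕0⊕0⊕0⊕1⊕0 = 0
s8: b8⊕b9⊕b10⊕b11⊕b12⊕b13⊕b14⊕b15 = 0⊕1⊕0⊕1⊕0⊕0⊕1⊕0 = 1
Syndrome (s8...s1) = 1001 → position 9.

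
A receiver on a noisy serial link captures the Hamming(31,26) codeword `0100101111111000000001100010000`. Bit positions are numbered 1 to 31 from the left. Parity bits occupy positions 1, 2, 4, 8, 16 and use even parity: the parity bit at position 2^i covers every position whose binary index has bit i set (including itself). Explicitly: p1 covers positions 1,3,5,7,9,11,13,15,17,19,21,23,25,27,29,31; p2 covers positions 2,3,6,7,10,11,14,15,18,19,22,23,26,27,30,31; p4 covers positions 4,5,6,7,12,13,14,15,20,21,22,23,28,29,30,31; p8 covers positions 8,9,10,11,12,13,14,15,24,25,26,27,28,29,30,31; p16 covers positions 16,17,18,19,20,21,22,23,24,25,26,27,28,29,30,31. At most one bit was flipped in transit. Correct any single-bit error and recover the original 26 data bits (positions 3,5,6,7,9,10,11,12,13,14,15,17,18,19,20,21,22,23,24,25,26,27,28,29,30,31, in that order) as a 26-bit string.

01011111100000001100000000

s1: b1⊕b3⊕b5⊕b7⊕b9⊕b11⊕b13⊕b15⊕b17⊕b19⊕b21⊕b23⊕b25⊕b27⊕b29⊕b31 = 0⊕0⊕1⊕1⊕1⊕1⊕1⊕0⊕0⊕0⊕0⊕1⊕0⊕1⊕0⊕0 = 1
s2: b2⊕b3⊕b6⊕b7⊕b10⊕b11⊕b14⊕b15⊕b18⊕b19⊕b22⊕b23⊕b26⊕b27⊕b30⊕b31 = 1⊕0⊕0⊕1⊕1⊕1⊕0⊕0⊕0⊕0⊕1⊕1⊕0⊕1⊕0⊕0 = 1
s4: b4⊕b5⊕b6⊕b7⊕b12⊕b13⊕b14⊕b15⊕b20⊕b21⊕b22⊕b23⊕b28⊕b29⊕b30⊕b31 = 0⊕1⊕0⊕1⊕1⊕1⊕0⊕0⊕0⊕0⊕1⊕1⊕0⊕0⊕0⊕0 = 0
s8: b8⊕b9⊕b10⊕b11⊕b12⊕b13⊕b14⊕b15⊕b24⊕b25⊕b26⊕b27⊕b28⊕b29⊕b30⊕b31 = 1⊕1⊕1⊕1⊕1⊕1⊕0⊕0⊕0⊕0⊕0⊕1⊕0⊕0⊕0⊕0 = 1
s16: b16⊕b17⊕b18⊕b19⊕b20⊕b21⊕b22⊕b23⊕b24⊕b25⊕b26⊕b27⊕b28⊕b29⊕b30⊕b31 = 0⊕0⊕0⊕0⊕0⊕0⊕1⊕1⊕0⊕0⊕0⊕1⊕0⊕0⊕0⊕0 = 1
Syndrome (s16...s1) = 11011 → position 27.
Flip bit 27: corrected codeword = 0100101111111000000001100000000
Data bits at positions 3,5,6,7,9,10,11,12,13,14,15,17,18,19,20,21,22,23,24,25,26,27,28,29,30,31: 01011111100000001100000000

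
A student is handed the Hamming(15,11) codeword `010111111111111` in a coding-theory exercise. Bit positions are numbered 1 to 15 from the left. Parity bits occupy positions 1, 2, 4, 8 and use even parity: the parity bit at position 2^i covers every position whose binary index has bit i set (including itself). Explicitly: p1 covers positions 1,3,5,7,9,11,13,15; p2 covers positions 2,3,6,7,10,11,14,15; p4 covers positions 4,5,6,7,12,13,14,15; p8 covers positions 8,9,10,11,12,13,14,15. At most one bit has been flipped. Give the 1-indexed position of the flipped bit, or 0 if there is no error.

2

s1: b1⊕b3⊕b5⊕b7⊕b9⊕b11⊕b13⊕b15 = 0⊕0⊕1⊕1⊕1⊕1⊕1⊕1 = 0
s2: b2⊕b3⊕b6⊕b7⊕b10⊕b11⊕b14⊕b15 = 1⊕0⊕1⊕1⊕1⊕1⊕1⊕1 = 1
s4: b4⊕b5⊕b6⊕b7⊕b12⊕b13⊕b14⊕b15 = 1⊕1⊕1⊕1⊕1⊕1⊕1⊕1 = 0
s8: b8⊕b9⊕b10⊕b11⊕b12⊕b13⊕b14⊕b15 = 1⊕1⊕1⊕1⊕1⊕1⊕1⊕1 = 0
Syndrome (s8...s1) = 0010 → position 2.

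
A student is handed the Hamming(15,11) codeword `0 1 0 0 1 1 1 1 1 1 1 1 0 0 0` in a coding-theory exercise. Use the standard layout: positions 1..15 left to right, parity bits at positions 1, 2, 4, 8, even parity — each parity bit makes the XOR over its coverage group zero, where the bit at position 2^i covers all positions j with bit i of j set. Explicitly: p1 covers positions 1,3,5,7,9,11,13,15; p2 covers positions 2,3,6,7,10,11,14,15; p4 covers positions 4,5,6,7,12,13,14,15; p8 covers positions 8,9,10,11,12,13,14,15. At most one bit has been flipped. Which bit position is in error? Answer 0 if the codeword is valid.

10

s1: b1⊕b3⊕b5⊕b7⊕b9⊕b11⊕b13⊕b15 = 0⊕0⊕1⊕1⊕1⊕1⊕0⊕0 = 0
s2: b2⊕b3⊕b6⊕b7⊕b10⊕b11⊕b14⊕b15 = 1⊕0⊕1⊕1⊕1⊕1⊕0⊕0 = 1
s4: b4⊕b5⊕b6⊕b7⊕b12⊕b13⊕b14⊕b15 = 0⊕1⊕1⊕1⊕1⊕0⊕0⊕0 = 0
s8: b8⊕b9⊕b10⊕b11⊕b12⊕b13⊕b14⊕b15 = 1⊕1⊕1⊕1⊕1⊕0⊕0⊕0 = 1
Syndrome (s8...s1) = 1010 → position 10.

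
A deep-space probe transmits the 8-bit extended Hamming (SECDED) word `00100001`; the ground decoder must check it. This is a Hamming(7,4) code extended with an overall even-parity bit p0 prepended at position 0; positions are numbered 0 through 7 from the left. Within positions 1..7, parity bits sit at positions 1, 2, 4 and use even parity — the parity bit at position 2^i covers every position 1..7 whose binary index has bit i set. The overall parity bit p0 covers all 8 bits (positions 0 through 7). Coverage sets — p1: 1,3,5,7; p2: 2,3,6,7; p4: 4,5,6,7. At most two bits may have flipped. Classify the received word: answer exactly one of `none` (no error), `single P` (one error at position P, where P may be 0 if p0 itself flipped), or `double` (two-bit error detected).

double

s1: b1⊕b3⊕b5⊕b7 = 0⊕0⊕0⊕1 = 1
s2: b2⊕b3⊕b6⊕b7 = 1⊕0⊕0⊕1 = 0
s4: b4⊕b5⊕b6⊕b7 = 0⊕0⊕0⊕1 = 1
Syndrome (s4...s1) = 101 → position 5.
Overall parity (XOR of all 8 bits, including p0): 0⊕0⊕1⊕0⊕0⊕0⊕0⊕1 = 0
Overall=0, syndrome position=5 → double-bit error detected (uncorrectable).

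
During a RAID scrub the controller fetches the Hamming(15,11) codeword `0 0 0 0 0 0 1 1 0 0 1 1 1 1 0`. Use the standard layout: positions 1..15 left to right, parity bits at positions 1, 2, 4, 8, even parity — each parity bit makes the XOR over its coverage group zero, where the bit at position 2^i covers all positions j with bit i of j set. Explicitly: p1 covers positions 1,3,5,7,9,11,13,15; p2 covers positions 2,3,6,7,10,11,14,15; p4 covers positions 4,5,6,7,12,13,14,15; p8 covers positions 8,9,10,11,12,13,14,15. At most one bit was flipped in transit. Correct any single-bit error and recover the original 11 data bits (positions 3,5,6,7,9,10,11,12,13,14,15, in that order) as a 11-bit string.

00010001110

s1: b1⊕b3⊕b5⊕b7⊕b9⊕b11⊕b13⊕b15 = 0⊕0⊕0⊕1⊕0⊕1⊕1⊕0 = 1
s2: b2⊕b3⊕b6⊕b7⊕b10⊕b11⊕b14⊕b15 = 0⊕0⊕0⊕1⊕0⊕1⊕1⊕0 = 1
s4: b4⊕b5⊕b6⊕b7⊕b12⊕b13⊕b14⊕b15 = 0⊕0⊕0⊕1⊕1⊕1⊕1⊕0 = 0
s8: b8⊕b9⊕b10⊕b11⊕b12⊕b13⊕b14⊕b15 = 1⊕0⊕0⊕1⊕1⊕1⊕1⊕0 = 1
Syndrome (s8...s1) = 1011 → position 11.
Flip bit 11: corrected codeword = 000000110001110
Data bits at positions 3,5,6,7,9,10,11,12,13,14,15: 00010001110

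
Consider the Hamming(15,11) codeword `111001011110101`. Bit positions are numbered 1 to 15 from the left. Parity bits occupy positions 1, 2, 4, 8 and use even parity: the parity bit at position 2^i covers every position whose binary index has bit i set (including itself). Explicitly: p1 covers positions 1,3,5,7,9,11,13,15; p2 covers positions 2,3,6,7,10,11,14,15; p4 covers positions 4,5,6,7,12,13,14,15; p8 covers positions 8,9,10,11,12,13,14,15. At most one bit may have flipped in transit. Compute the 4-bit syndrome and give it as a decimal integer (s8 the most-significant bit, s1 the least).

s1: b1⊕b3⊕b5⊕b7⊕b9⊕b11⊕b13⊕b15 = 1⊕1⊕0⊕0⊕1⊕1⊕1⊕1 = 0
s2: b2⊕b3⊕b6⊕b7⊕b10⊕b11⊕b14⊕b15 = 1⊕1⊕1⊕0⊕1⊕1⊕0⊕1 = 0
s4: b4⊕b5⊕b6⊕b7⊕b12⊕b13⊕b14⊕b15 = 0⊕0⊕1⊕0⊕0⊕1⊕0⊕1 = 1
s8: b8⊕b9⊕b10⊕b11⊕b12⊕b13⊕b14⊕b15 = 1⊕1⊕1⊕1⊕0⊕1⊕0⊕1 = 0
Syndrome (s8...s1) = 0100 → position 4.

4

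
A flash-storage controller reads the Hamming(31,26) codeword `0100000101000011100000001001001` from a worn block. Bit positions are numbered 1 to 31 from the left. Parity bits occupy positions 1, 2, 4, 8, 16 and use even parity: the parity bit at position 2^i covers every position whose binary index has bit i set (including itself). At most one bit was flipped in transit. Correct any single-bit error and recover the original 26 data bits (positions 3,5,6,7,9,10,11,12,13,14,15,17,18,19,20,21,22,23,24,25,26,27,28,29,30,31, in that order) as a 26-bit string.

s1: b1⊕b3⊕b5⊕b7⊕b9⊕b11⊕b13⊕b15⊕b17⊕b19⊕b21⊕b23⊕b25⊕b27⊕b29⊕b31 = 0⊕0⊕0⊕0⊕0⊕0⊕0⊕1⊕1⊕0⊕0⊕0⊕1⊕0⊕0⊕1 = 0
s2: b2⊕b3⊕b6⊕b7⊕b10⊕b11⊕b14⊕b15⊕b18⊕b19⊕b22⊕b23⊕b26⊕b27⊕b30⊕b31 = 1⊕0⊕0⊕0⊕1⊕0⊕0⊕1⊕0⊕0⊕0⊕0⊕0⊕0⊕0⊕1 = 0
s4: b4⊕b5⊕b6⊕b7⊕b12⊕b13⊕b14⊕b15⊕b20⊕b21⊕b22⊕b23⊕b28⊕b29⊕b30⊕b31 = 0⊕0⊕0⊕0⊕0⊕0⊕0⊕1⊕0⊕0⊕0⊕0⊕1⊕0⊕0⊕1 = 1
s8: b8⊕b9⊕b10⊕b11⊕b12⊕b13⊕b14⊕b15⊕b24⊕b25⊕b26⊕b27⊕b28⊕b29⊕b30⊕b31 = 1⊕0⊕1⊕0⊕0⊕0⊕0⊕1⊕0⊕1⊕0⊕0⊕1⊕0⊕0⊕1 = 0
s16: b16⊕b17⊕b18⊕b19⊕b20⊕b21⊕b22⊕b23⊕b24⊕b25⊕b26⊕b27⊕b28⊕b29⊕b30⊕b31 = 1⊕1⊕0⊕0⊕0⊕0⊕0⊕0⊕0⊕1⊕0⊕0⊕1⊕0⊕0⊕1 = 1
Syndrome (s16...s1) = 10100 → position 20.
Flip bit 20: corrected codeword = 0100000101000011100100001001001
Data bits at positions 3,5,6,7,9,10,11,12,13,14,15,17,18,19,20,21,22,23,24,25,26,27,28,29,30,31: 00000100001100100001001001

00000100001100100001001001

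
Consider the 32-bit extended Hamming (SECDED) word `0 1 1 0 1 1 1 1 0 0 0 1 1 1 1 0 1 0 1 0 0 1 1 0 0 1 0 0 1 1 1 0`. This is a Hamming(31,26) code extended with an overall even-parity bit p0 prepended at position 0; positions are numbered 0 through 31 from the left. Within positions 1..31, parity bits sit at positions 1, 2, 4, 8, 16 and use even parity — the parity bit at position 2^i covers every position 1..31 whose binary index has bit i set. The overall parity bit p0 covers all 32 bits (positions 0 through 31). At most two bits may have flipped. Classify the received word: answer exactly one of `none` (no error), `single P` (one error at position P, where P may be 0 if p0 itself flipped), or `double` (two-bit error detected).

s1: b1⊕b3⊕b5⊕b7⊕b9⊕b11⊕b13⊕b15⊕b17⊕b19⊕b21⊕b23⊕b25⊕b27⊕b29⊕b31 = 1⊕0⊕1⊕1⊕0⊕1⊕1⊕0⊕0⊕0⊕1⊕0⊕1⊕0⊕1⊕0 = 0
s2: b2⊕b3⊕b6⊕b7⊕b10⊕b11⊕b14⊕b15⊕b18⊕b19⊕b22⊕b23⊕b26⊕b27⊕b30⊕b31 = 1⊕0⊕1⊕1⊕0⊕1⊕1⊕0⊕1⊕0⊕1⊕0⊕0⊕0⊕1⊕0 = 0
s4: b4⊕b5⊕b6⊕b7⊕b12⊕b13⊕b14⊕b15⊕b20⊕b21⊕b22⊕b23⊕b28⊕b29⊕b30⊕b31 = 1⊕1⊕1⊕1⊕1⊕1⊕1⊕0⊕0⊕1⊕1⊕0⊕1⊕1⊕1⊕0 = 0
s8: b8⊕b9⊕b10⊕b11⊕b12⊕b13⊕b14⊕b15⊕b24⊕b25⊕b26⊕b27⊕b28⊕b29⊕b30⊕b31 = 0⊕0⊕0⊕1⊕1⊕1⊕1⊕0⊕0⊕1⊕0⊕0⊕1⊕1⊕1⊕0 = 0
s16: b16⊕b17⊕b18⊕b19⊕b20⊕b21⊕b22⊕b23⊕b24⊕b25⊕b26⊕b27⊕b28⊕b29⊕b30⊕b31 = 1⊕0⊕1⊕0⊕0⊕1⊕1⊕0⊕0⊕1⊕0⊕0⊕1⊕1⊕1⊕0 = 0
Syndrome (s16...s1) = 00000 → position 0 (no error).
Overall parity (XOR of all 32 bits, including p0): 0⊕1⊕1⊕0⊕1⊕1⊕1⊕1⊕0⊕0⊕0⊕1⊕1⊕1⊕1⊕0⊕1⊕0⊕1⊕0⊕0⊕1⊕1⊕0⊕0⊕1⊕0⊕0⊕1⊕1⊕1⊕0 = 0
Overall=0, syndrome position=0 → no error.

none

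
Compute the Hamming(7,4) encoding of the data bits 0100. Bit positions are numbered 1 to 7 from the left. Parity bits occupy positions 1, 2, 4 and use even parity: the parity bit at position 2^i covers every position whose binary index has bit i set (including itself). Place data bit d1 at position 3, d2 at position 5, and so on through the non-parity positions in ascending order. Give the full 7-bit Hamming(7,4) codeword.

Place data bits at non-power-of-two positions: b3=0, b5=1, b6=0, b7=0.
p1 = XOR of data positions {3,5,7} = 0⊕1⊕0 = 1
p2 = XOR of data positions {3,6,7} = 0⊕0⊕0 = 0
p4 = XOR of data positions {5,6,7} = 1⊕0⊕0 = 1
Codeword b1..b7 = 1001100

1001100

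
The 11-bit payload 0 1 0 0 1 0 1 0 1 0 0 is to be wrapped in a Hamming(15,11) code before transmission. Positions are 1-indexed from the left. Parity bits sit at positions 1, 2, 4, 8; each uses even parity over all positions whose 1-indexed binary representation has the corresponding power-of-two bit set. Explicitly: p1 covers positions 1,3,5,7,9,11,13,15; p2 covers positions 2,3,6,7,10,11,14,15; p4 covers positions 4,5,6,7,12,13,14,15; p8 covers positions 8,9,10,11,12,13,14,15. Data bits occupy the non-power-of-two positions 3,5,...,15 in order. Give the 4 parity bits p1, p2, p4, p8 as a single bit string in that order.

0101

Place data bits at non-power-of-two positions: b3=0, b5=1, b6=0, b7=0, b9=1, b10=0, b11=1, b12=0, b13=1, b14=0, b15=0.
p1 = XOR of data positions {3,5,7,9,11,13,15} = 0⊕1⊕0⊕1⊕1⊕1⊕0 = 0
p2 = XOR of data positions {3,6,7,10,11,14,15} = 0⊕0⊕0⊕0⊕1⊕0⊕0 = 1
p4 = XOR of data positions {5,6,7,12,13,14,15} = 1⊕0⊕0⊕0⊕1⊕0⊕0 = 0
p8 = XOR of data positions {9,10,11,12,13,14,15} = 1⊕0⊕1⊕0⊕1⊕0⊕0 = 1
Parity bits p1,p2,p4,p8 = 0101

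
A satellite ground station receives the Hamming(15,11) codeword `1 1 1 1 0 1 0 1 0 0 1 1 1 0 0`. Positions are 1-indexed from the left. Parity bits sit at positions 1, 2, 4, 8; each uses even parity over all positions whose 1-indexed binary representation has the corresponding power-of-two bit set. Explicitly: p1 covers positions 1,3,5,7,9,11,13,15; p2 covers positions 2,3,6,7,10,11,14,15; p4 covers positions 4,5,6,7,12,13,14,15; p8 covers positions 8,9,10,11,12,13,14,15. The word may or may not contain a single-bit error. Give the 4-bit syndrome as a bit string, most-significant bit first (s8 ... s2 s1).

0000

s1: b1⊕b3⊕b5⊕b7⊕b9⊕b11⊕b13⊕b15 = 1⊕1⊕0⊕0⊕0⊕1⊕1⊕0 = 0
s2: b2⊕b3⊕b6⊕b7⊕b10⊕b11⊕b14⊕b15 = 1⊕1⊕1⊕0⊕0⊕1⊕0⊕0 = 0
s4: b4⊕b5⊕b6⊕b7⊕b12⊕b13⊕b14⊕b15 = 1⊕0⊕1⊕0⊕1⊕1⊕0⊕0 = 0
s8: b8⊕b9⊕b10⊕b11⊕b12⊕b13⊕b14⊕b15 = 1⊕0⊕0⊕1⊕1⊕1⊕0⊕0 = 0
Syndrome (s8...s1) = 0000 → position 0 (no error).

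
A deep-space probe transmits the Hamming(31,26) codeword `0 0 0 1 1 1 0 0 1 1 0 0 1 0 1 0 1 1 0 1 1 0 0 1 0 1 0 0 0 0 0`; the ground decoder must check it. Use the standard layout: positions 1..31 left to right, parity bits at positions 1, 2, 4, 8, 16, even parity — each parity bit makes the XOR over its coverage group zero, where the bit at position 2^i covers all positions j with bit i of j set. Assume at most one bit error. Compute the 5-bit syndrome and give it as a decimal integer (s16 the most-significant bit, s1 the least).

s1: b1⊕b3⊕b5⊕b7⊕b9⊕b11⊕b13⊕b15⊕b17⊕b19⊕b21⊕b23⊕b25⊕b27⊕b29⊕b31 = 0⊕0⊕1⊕0⊕1⊕0⊕1⊕1⊕1⊕0⊕1⊕0⊕0⊕0⊕0⊕0 = 0
s2: b2⊕b3⊕b6⊕b7⊕b10⊕b11⊕b14⊕b15⊕b18⊕b19⊕b22⊕b23⊕b26⊕b27⊕b30⊕b31 = 0⊕0⊕1⊕0⊕1⊕0⊕0⊕1⊕1⊕0⊕0⊕0⊕1⊕0⊕0⊕0 = 1
s4: b4⊕b5⊕b6⊕b7⊕b12⊕b13⊕b14⊕b15⊕b20⊕b21⊕b22⊕b23⊕b28⊕b29⊕b30⊕b31 = 1⊕1⊕1⊕0⊕0⊕1⊕0⊕1⊕1⊕1⊕0⊕0⊕0⊕0⊕0⊕0 = 1
s8: b8⊕b9⊕b10⊕b11⊕b12⊕b13⊕b14⊕b15⊕b24⊕b25⊕b26⊕b27⊕b28⊕b29⊕b30⊕b31 = 0⊕1⊕1⊕0⊕0⊕1⊕0⊕1⊕1⊕0⊕1⊕0⊕0⊕0⊕0⊕0 = 0
s16: b16⊕b17⊕b18⊕b19⊕b20⊕b21⊕b22⊕b23⊕b24⊕b25⊕b26⊕b27⊕b28⊕b29⊕b30⊕b31 = 0⊕1⊕1⊕0⊕1⊕1⊕0⊕0⊕1⊕0⊕1⊕0⊕0⊕0⊕0⊕0 = 0
Syndrome (s16...s1) = 00110 → position 6.

6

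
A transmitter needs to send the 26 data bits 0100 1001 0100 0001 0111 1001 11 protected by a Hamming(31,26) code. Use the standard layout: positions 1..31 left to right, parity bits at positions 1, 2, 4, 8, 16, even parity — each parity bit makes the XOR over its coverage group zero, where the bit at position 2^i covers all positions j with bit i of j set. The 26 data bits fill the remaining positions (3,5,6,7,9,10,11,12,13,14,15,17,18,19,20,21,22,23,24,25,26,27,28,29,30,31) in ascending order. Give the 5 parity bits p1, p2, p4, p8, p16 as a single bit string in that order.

Place data bits at non-power-of-two positions: b3=0, b5=1, b6=0, b7=0, b9=1, b10=0, b11=0, b12=1, b13=0, b14=1, b15=0, b17=0, b18=0, b19=0, b20=0, b21=1, b22=0, b23=1, b24=1, b25=1, b26=1, b27=0, b28=0, b29=1, b30=1, b31=1.
p1 = XOR of data positions {3,5,7,9,11,13,15,17,19,21,23,25,27,29,31} = 0⊕1⊕0⊕1⊕0⊕0⊕0⊕0⊕0⊕1⊕1⊕1⊕0⊕1⊕1 = 1
p2 = XOR of data positions {3,6,7,10,11,14,15,18,19,22,23,26,27,30,31} = 0⊕0⊕0⊕0⊕0⊕1⊕0⊕0⊕0⊕0⊕1⊕1⊕0⊕1⊕1 = 1
p4 = XOR of data positions {5,6,7,12,13,14,15,20,21,22,23,28,29,30,31} = 1⊕0⊕0⊕1⊕0⊕1⊕0⊕0⊕1⊕0⊕1⊕0⊕1⊕1⊕1 = 0
p8 = XOR of data positions {9,10,11,12,13,14,15,24,25,26,27,28,29,30,31} = 1⊕0⊕0⊕1⊕0⊕1⊕0⊕1⊕1⊕1⊕0⊕0⊕1⊕1⊕1 = 1
p16 = XOR of data positions {17,18,19,20,21,22,23,24,25,26,27,28,29,30,31} = 0⊕0⊕0⊕0⊕1⊕0⊕1⊕1⊕1⊕1⊕0⊕0⊕1⊕1⊕1 = 0
Parity bits p1,p2,p4,p8,p16 = 11010

11010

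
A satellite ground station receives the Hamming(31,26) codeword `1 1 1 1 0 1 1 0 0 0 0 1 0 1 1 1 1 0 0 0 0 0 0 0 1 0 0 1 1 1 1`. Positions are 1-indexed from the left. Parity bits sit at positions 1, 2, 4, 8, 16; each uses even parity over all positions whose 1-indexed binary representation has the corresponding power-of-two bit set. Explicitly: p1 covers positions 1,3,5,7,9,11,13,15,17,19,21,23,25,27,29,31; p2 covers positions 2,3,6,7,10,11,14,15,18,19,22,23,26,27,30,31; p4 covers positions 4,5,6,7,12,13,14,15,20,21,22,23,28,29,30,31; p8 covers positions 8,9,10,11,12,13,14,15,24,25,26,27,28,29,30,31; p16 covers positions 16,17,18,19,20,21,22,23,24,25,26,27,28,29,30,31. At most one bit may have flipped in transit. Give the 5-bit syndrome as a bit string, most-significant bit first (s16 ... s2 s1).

s1: b1⊕b3⊕b5⊕b7⊕b9⊕b11⊕b13⊕b15⊕b17⊕b19⊕b21⊕b23⊕b25⊕b27⊕b29⊕b31 = 1⊕1⊕0⊕1⊕0⊕0⊕0⊕1⊕1⊕0⊕0⊕0⊕1⊕0⊕1⊕1 = 0
s2: b2⊕b3⊕b6⊕b7⊕b10⊕b11⊕b14⊕b15⊕b18⊕b19⊕b22⊕b23⊕b26⊕b27⊕b30⊕b31 = 1⊕1⊕1⊕1⊕0⊕0⊕1⊕1⊕0⊕0⊕0⊕0⊕0⊕0⊕1⊕1 = 0
s4: b4⊕b5⊕b6⊕b7⊕b12⊕b13⊕b14⊕b15⊕b20⊕b21⊕b22⊕b23⊕b28⊕b29⊕b30⊕b31 = 1⊕0⊕1⊕1⊕1⊕0⊕1⊕1⊕0⊕0⊕0⊕0⊕1⊕1⊕1⊕1 = 0
s8: b8⊕b9⊕b10⊕b11⊕b12⊕b13⊕b14⊕b15⊕b24⊕b25⊕b26⊕b27⊕b28⊕b29⊕b30⊕b31 = 0⊕0⊕0⊕0⊕1⊕0⊕1⊕1⊕0⊕1⊕0⊕0⊕1⊕1⊕1⊕1 = 0
s16: b16⊕b17⊕b18⊕b19⊕b20⊕b21⊕b22⊕b23⊕b24⊕b25⊕b26⊕b27⊕b28⊕b29⊕b30⊕b31 = 1⊕1⊕0⊕0⊕0⊕0⊕0⊕0⊕0⊕1⊕0⊕0⊕1⊕1⊕1⊕1 = 1
Syndrome (s16...s1) = 10000 → position 16.

10000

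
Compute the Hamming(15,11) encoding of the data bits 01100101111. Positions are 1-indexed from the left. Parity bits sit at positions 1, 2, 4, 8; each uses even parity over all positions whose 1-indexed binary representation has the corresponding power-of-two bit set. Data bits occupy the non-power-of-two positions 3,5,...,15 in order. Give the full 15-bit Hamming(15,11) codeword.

Place data bits at non-power-of-two positions: b3=0, b5=1, b6=1, b7=0, b9=0, b10=1, b11=0, b12=1, b13=1, b14=1, b15=1.
p1 = XOR of data positions {3,5,7,9,11,13,15} = 0⊕1⊕0⊕0⊕0⊕1⊕1 = 1
p2 = XOR of data positions {3,6,7,10,11,14,15} = 0⊕1⊕0⊕1⊕0⊕1⊕1 = 0
p4 = XOR of data positions {5,6,7,12,13,14,15} = 1⊕1⊕0⊕1⊕1⊕1⊕1 = 0
p8 = XOR of data positions {9,10,11,12,13,14,15} = 0⊕1⊕0⊕1⊕1⊕1⊕1 = 1
Codeword b1..b15 = 100011010101111

100011010101111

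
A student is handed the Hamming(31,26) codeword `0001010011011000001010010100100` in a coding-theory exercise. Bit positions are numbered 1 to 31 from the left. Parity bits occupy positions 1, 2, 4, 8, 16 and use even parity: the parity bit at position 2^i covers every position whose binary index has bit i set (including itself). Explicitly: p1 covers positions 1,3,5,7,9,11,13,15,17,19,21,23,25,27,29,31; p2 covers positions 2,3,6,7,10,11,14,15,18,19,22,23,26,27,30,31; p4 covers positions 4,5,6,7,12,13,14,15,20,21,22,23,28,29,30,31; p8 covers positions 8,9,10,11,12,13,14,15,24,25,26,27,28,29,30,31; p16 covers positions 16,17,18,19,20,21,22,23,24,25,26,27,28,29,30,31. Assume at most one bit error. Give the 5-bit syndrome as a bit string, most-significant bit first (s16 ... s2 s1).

11001

s1: b1⊕b3⊕b5⊕b7⊕b9⊕b11⊕b13⊕b15⊕b17⊕b19⊕b21⊕b23⊕b25⊕b27⊕b29⊕b31 = 0⊕0⊕0⊕0⊕1⊕0⊕1⊕0⊕0⊕1⊕1⊕0⊕0⊕0⊕1⊕0 = 1
s2: b2⊕b3⊕b6⊕b7⊕b10⊕b11⊕b14⊕b15⊕b18⊕b19⊕b22⊕b23⊕b26⊕b27⊕b30⊕b31 = 0⊕0⊕1⊕0⊕1⊕0⊕0⊕0⊕0⊕1⊕0⊕0⊕1⊕0⊕0⊕0 = 0
s4: b4⊕b5⊕b6⊕b7⊕b12⊕b13⊕b14⊕b15⊕b20⊕b21⊕b22⊕b23⊕b28⊕b29⊕b30⊕b31 = 1⊕0⊕1⊕0⊕1⊕1⊕0⊕0⊕0⊕1⊕0⊕0⊕0⊕1⊕0⊕0 = 0
s8: b8⊕b9⊕b10⊕b11⊕b12⊕b13⊕b14⊕b15⊕b24⊕b25⊕b26⊕b27⊕b28⊕b29⊕b30⊕b31 = 0⊕1⊕1⊕0⊕1⊕1⊕0⊕0⊕1⊕0⊕1⊕0⊕0⊕1⊕0⊕0 = 1
s16: b16⊕b17⊕b18⊕b19⊕b20⊕b21⊕b22⊕b23⊕b24⊕b25⊕b26⊕b27⊕b28⊕b29⊕b30⊕b31 = 0⊕0⊕0⊕1⊕0⊕1⊕0⊕0⊕1⊕0⊕1⊕0⊕0⊕1⊕0⊕0 = 1
Syndrome (s16...s1) = 11001 → position 25.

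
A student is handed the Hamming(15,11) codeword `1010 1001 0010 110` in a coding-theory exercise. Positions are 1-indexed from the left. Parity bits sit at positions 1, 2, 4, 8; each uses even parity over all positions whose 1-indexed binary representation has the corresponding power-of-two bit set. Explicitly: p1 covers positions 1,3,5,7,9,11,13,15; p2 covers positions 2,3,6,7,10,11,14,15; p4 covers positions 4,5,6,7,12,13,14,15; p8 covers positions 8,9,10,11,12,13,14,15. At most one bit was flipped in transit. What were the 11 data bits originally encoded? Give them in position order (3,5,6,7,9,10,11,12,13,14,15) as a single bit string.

s1: b1⊕b3⊕b5⊕b7⊕b9⊕b11⊕b13⊕b15 = 1⊕1⊕1⊕0⊕0⊕1⊕1⊕0 = 1
s2: b2⊕b3⊕b6⊕b7⊕b10⊕b11⊕b14⊕b15 = 0⊕1⊕0⊕0⊕0⊕1⊕1⊕0 = 1
s4: b4⊕b5⊕b6⊕b7⊕b12⊕b13⊕b14⊕b15 = 0⊕1⊕0⊕0⊕0⊕1⊕1⊕0 = 1
s8: b8⊕b9⊕b10⊕b11⊕b12⊕b13⊕b14⊕b15 = 1⊕0⊕0⊕1⊕0⊕1⊕1⊕0 = 0
Syndrome (s8...s1) = 0111 → position 7.
Flip bit 7: corrected codeword = 101010110010110
Data bits at positions 3,5,6,7,9,10,11,12,13,14,15: 11010010110

11010010110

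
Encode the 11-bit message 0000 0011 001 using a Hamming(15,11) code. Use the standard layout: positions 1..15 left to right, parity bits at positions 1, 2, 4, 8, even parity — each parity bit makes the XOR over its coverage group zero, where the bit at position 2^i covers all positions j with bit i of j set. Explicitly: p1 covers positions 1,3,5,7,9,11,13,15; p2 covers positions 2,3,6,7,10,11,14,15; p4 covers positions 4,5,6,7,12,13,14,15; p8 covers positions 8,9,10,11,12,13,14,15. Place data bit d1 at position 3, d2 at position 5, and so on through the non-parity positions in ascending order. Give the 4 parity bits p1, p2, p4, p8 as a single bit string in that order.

0001

Place data bits at non-power-of-two positions: b3=0, b5=0, b6=0, b7=0, b9=0, b10=0, b11=1, b12=1, b13=0, b14=0, b15=1.
p1 = XOR of data positions {3,5,7,9,11,13,15} = 0⊕0⊕0⊕0⊕1⊕0⊕1 = 0
p2 = XOR of data positions {3,6,7,10,11,14,15} = 0⊕0⊕0⊕0⊕1⊕0⊕1 = 0
p4 = XOR of data positions {5,6,7,12,13,14,15} = 0⊕0⊕0⊕1⊕0⊕0⊕1 = 0
p8 = XOR of data positions {9,10,11,12,13,14,15} = 0⊕0⊕1⊕1⊕0⊕0⊕1 = 1
Parity bits p1,p2,p4,p8 = 0001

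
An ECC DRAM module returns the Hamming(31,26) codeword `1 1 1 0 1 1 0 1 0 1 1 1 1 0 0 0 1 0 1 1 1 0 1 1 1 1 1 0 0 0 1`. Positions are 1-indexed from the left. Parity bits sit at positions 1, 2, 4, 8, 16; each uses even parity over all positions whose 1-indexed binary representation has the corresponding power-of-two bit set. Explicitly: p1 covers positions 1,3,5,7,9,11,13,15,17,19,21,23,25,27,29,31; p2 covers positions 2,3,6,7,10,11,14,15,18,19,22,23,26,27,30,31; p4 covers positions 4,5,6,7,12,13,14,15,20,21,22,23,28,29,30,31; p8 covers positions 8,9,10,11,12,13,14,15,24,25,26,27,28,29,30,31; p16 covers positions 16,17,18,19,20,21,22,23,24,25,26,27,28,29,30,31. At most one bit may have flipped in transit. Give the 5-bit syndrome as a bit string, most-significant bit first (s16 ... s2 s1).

s1: b1⊕b3⊕b5⊕b7⊕b9⊕b11⊕b13⊕b15⊕b17⊕b19⊕b21⊕b23⊕b25⊕b27⊕b29⊕b31 = 1⊕1⊕1⊕0⊕0⊕1⊕1⊕0⊕1⊕1⊕1⊕1⊕1⊕1⊕0⊕1 = 0
s2: b2⊕b3⊕b6⊕b7⊕b10⊕b11⊕b14⊕b15⊕b18⊕b19⊕b22⊕b23⊕b26⊕b27⊕b30⊕b31 = 1⊕1⊕1⊕0⊕1⊕1⊕0⊕0⊕0⊕1⊕0⊕1⊕1⊕1⊕0⊕1 = 0
s4: b4⊕b5⊕b6⊕b7⊕b12⊕b13⊕b14⊕b15⊕b20⊕b21⊕b22⊕b23⊕b28⊕b29⊕b30⊕b31 = 0⊕1⊕1⊕0⊕1⊕1⊕0⊕0⊕1⊕1⊕0⊕1⊕0⊕0⊕0⊕1 = 0
s8: b8⊕b9⊕b10⊕b11⊕b12⊕b13⊕b14⊕b15⊕b24⊕b25⊕b26⊕b27⊕b28⊕b29⊕b30⊕b31 = 1⊕0⊕1⊕1⊕1⊕1⊕0⊕0⊕1⊕1⊕1⊕1⊕0⊕0⊕0⊕1 = 0
s16: b16⊕b17⊕b18⊕b19⊕b20⊕b21⊕b22⊕b23⊕b24⊕b25⊕b26⊕b27⊕b28⊕b29⊕b30⊕b31 = 0⊕1⊕0⊕1⊕1⊕1⊕0⊕1⊕1⊕1⊕1⊕1⊕0⊕0⊕0⊕1 = 0
Syndrome (s16...s1) = 00000 → position 0 (no error).

00000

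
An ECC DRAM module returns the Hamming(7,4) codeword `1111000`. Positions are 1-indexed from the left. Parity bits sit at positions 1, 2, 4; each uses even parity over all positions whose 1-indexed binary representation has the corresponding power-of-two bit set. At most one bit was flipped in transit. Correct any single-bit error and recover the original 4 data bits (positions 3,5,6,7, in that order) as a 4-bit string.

s1: b1⊕b3⊕b5⊕b7 = 1⊕1⊕0⊕0 = 0
s2: b2⊕b3⊕b6⊕b7 = 1⊕1⊕0⊕0 = 0
s4: b4⊕b5⊕b6⊕b7 = 1⊕0⊕0⊕0 = 1
Syndrome (s4...s1) = 100 → position 4.
Flip bit 4: corrected codeword = 1110000
Data bits at positions 3,5,6,7: 1000

1000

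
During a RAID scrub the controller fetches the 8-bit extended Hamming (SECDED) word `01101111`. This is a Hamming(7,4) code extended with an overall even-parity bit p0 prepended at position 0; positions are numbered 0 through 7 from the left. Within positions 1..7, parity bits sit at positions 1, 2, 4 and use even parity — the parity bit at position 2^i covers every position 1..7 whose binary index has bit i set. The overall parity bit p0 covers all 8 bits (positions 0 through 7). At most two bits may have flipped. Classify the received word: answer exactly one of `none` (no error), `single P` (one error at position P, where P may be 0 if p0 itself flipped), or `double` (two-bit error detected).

s1: b1⊕b3⊕b5⊕b7 = 1⊕0⊕1⊕1 = 1
s2: b2⊕b3⊕b6⊕b7 = 1⊕0⊕1⊕1 = 1
s4: b4⊕b5⊕b6⊕b7 = 1⊕1⊕1⊕1 = 0
Syndrome (s4...s1) = 011 → position 3.
Overall parity (XOR of all 8 bits, including p0): 0⊕1⊕1⊕0⊕1⊕1⊕1⊕1 = 0
Overall=0, syndrome position=3 → double-bit error detected (uncorrectable).

double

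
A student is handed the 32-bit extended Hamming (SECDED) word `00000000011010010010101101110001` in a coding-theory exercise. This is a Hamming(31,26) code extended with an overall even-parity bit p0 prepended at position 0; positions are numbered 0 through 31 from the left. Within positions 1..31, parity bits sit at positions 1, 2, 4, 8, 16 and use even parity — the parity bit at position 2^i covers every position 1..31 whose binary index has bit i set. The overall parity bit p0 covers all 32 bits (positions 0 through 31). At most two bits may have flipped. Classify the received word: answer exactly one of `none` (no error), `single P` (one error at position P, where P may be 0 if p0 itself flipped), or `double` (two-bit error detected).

none

s1: b1⊕b3⊕b5⊕b7⊕b9⊕b11⊕b13⊕b15⊕b17⊕b19⊕b21⊕b23⊕b25⊕b27⊕b29⊕b31 = 0⊕0⊕0⊕0⊕1⊕0⊕0⊕1⊕0⊕0⊕0⊕1⊕1⊕1⊕0⊕1 = 0
s2: b2⊕b3⊕b6⊕b7⊕b10⊕b11⊕b14⊕b15⊕b18⊕b19⊕b22⊕b23⊕b26⊕b27⊕b30⊕b31 = 0⊕0⊕0⊕0⊕1⊕0⊕0⊕1⊕1⊕0⊕1⊕1⊕1⊕1⊕0⊕1 = 0
s4: b4⊕b5⊕b6⊕b7⊕b12⊕b13⊕b14⊕b15⊕b20⊕b21⊕b22⊕b23⊕b28⊕b29⊕b30⊕b31 = 0⊕0⊕0⊕0⊕1⊕0⊕0⊕1⊕1⊕0⊕1⊕1⊕0⊕0⊕0⊕1 = 0
s8: b8⊕b9⊕b10⊕b11⊕b12⊕b13⊕b14⊕b15⊕b24⊕b25⊕b26⊕b27⊕b28⊕b29⊕b30⊕b31 = 0⊕1⊕1⊕0⊕1⊕0⊕0⊕1⊕0⊕1⊕1⊕1⊕0⊕0⊕0⊕1 = 0
s16: b16⊕b17⊕b18⊕b19⊕b20⊕b21⊕b22⊕b23⊕b24⊕b25⊕b26⊕b27⊕b28⊕b29⊕b30⊕b31 = 0⊕0⊕1⊕0⊕1⊕0⊕1⊕1⊕0⊕1⊕1⊕1⊕0⊕0⊕0⊕1 = 0
Syndrome (s16...s1) = 00000 → position 0 (no error).
Overall parity (XOR of all 32 bits, including p0): 0⊕0⊕0⊕0⊕0⊕0⊕0⊕0⊕0⊕1⊕1⊕0⊕1⊕0⊕0⊕1⊕0⊕0⊕1⊕0⊕1⊕0⊕1⊕1⊕0⊕1⊕1⊕1⊕0⊕0⊕0⊕1 = 0
Overall=0, syndrome position=0 → no error.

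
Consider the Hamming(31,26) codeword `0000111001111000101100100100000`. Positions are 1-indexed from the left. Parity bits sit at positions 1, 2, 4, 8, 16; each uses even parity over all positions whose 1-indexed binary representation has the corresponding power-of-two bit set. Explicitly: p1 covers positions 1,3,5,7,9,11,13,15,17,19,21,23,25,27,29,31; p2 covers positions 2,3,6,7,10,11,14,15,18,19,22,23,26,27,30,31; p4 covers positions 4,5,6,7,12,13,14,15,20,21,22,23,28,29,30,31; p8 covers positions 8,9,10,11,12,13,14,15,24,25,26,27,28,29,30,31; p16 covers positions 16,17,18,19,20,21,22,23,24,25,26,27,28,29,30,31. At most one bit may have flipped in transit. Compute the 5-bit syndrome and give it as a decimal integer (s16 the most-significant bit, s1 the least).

31

s1: b1⊕b3⊕b5⊕b7⊕b9⊕b11⊕b13⊕b15⊕b17⊕b19⊕b21⊕b23⊕b25⊕b27⊕b29⊕b31 = 0⊕0⊕1⊕1⊕0⊕1⊕1⊕0⊕1⊕1⊕0⊕1⊕0⊕0⊕0⊕0 = 1
s2: b2⊕b3⊕b6⊕b7⊕b10⊕b11⊕b14⊕b15⊕b18⊕b19⊕b22⊕b23⊕b26⊕b27⊕b30⊕b31 = 0⊕0⊕1⊕1⊕1⊕1⊕0⊕0⊕0⊕1⊕0⊕1⊕1⊕0⊕0⊕0 = 1
s4: b4⊕b5⊕b6⊕b7⊕b12⊕b13⊕b14⊕b15⊕b20⊕b21⊕b22⊕b23⊕b28⊕b29⊕b30⊕b31 = 0⊕1⊕1⊕1⊕1⊕1⊕0⊕0⊕1⊕0⊕0⊕1⊕0⊕0⊕0⊕0 = 1
s8: b8⊕b9⊕b10⊕b11⊕b12⊕b13⊕b14⊕b15⊕b24⊕b25⊕b26⊕b27⊕b28⊕b29⊕b30⊕b31 = 0⊕0⊕1⊕1⊕1⊕1⊕0⊕0⊕0⊕0⊕1⊕0⊕0⊕0⊕0⊕0 = 1
s16: b16⊕b17⊕b18⊕b19⊕b20⊕b21⊕b22⊕b23⊕b24⊕b25⊕b26⊕b27⊕b28⊕b29⊕b30⊕b31 = 0⊕1⊕0⊕1⊕1⊕0⊕0⊕1⊕0⊕0⊕1⊕0⊕0⊕0⊕0⊕0 = 1
Syndrome (s16...s1) = 11111 → position 31.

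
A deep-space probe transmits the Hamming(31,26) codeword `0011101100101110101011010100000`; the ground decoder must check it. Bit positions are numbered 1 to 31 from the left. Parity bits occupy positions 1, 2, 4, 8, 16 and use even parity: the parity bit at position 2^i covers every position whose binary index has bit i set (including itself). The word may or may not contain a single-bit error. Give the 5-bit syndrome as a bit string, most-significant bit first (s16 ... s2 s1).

s1: b1⊕b3⊕b5⊕b7⊕b9⊕b11⊕b13⊕b15⊕b17⊕b19⊕b21⊕b23⊕b25⊕b27⊕b29⊕b31 = 0⊕1⊕1⊕1⊕0⊕1⊕1⊕1⊕1⊕1⊕1⊕0⊕0⊕0⊕0⊕0 = 1
s2: b2⊕b3⊕b6⊕b7⊕b10⊕b11⊕b14⊕b15⊕b18⊕b19⊕b22⊕b23⊕b26⊕b27⊕b30⊕b31 = 0⊕1⊕0⊕1⊕0⊕1⊕1⊕1⊕0⊕1⊕1⊕0⊕1⊕0⊕0⊕0 = 0
s4: b4⊕b5⊕b6⊕b7⊕b12⊕b13⊕b14⊕b15⊕b20⊕b21⊕b22⊕b23⊕b28⊕b29⊕b30⊕b31 = 1⊕1⊕0⊕1⊕0⊕1⊕1⊕1⊕0⊕1⊕1⊕0⊕0⊕0⊕0⊕0 = 0
s8: b8⊕b9⊕b10⊕b11⊕b12⊕b13⊕b14⊕b15⊕b24⊕b25⊕b26⊕b27⊕b28⊕b29⊕b30⊕b31 = 1⊕0⊕0⊕1⊕0⊕1⊕1⊕1⊕1⊕0⊕1⊕0⊕0⊕0⊕0⊕0 = 1
s16: b16⊕b17⊕b18⊕b19⊕b20⊕b21⊕b22⊕b23⊕b24⊕b25⊕b26⊕b27⊕b28⊕b29⊕b30⊕b31 = 0⊕1⊕0⊕1⊕0⊕1⊕1⊕0⊕1⊕0⊕1⊕0⊕0⊕0⊕0⊕0 = 0
Syndrome (s16...s1) = 01001 → position 9.

01001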